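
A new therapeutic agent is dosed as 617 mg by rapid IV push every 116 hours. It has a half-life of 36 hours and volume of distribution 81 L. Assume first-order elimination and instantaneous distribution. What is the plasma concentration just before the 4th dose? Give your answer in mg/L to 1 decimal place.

0.9 mg/L

f = (1/2)^(τ/t½) = (1/2)^(116/36) ≈ 0.1072.
C₀ = D/Vd = 617/81 ≈ 7.617 mg/L.
Before the 4th dose, 3 doses have been given. Superposition: Cmin = C₀·(f + f² + … + f^3).
≈ 7.617 × (0.1072 + 0.0115 + 0.0012) ≈ 7.617 × 0.1199 ≈ 0.913 mg/L.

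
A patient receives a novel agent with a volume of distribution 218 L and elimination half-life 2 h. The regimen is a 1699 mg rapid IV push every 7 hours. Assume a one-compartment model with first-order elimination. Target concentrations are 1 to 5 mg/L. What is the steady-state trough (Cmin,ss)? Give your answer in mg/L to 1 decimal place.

τ/t½ = 7/2 ≈ 3.5, so fraction remaining f = (1/2)^(7/2) ≈ 0.0884.
At steady state, accumulation factor R = 1/(1 − e^(−kτ)) ≈ 1.0970.
Single-dose peak C₀ = D/Vd = 1699/218 ≈ 7.794 mg/L.
Cmax,ss = C₀/(1 − f) ≈ 7.794/0.9116 ≈ 8.550 mg/L.
One interval later, Cmin,ss = Cmax,ss·e^(−kτ) ≈ 8.550 × 0.0884 ≈ 0.756 mg/L.
Trough 0.8 mg/L vs MEC 1 mg/L: subtherapeutic.

0.8 mg/L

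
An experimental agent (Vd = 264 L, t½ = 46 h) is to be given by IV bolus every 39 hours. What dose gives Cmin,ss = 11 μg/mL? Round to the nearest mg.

2323 mg

τ/t½ = 39/46 ≈ 0.84783, so f = (1/2)^(39/46) ≈ 0.555621.
Cmin,ss = (D/Vd)·f/(1−f), so D = Cmin,ss·Vd·(1−f)/f.
D = 11 × 264 × (1−f)/f ≈ 11 × 264 × 0.79979 ≈ 2322.59 mg.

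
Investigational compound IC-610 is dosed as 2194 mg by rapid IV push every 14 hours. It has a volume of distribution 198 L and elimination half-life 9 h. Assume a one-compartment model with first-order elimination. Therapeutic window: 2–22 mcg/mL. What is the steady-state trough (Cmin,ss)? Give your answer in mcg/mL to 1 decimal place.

k = ln2/t½ = ln2/9 ≈ 0.077016 h⁻¹; fraction remaining f = e^(−kτ) = e^(−0.077016×14) ≈ 0.3402.
Single-dose peak C₀ = D/Vd = 2194/198 ≈ 11.081 mcg/mL.
Steady-state trough Cmin,ss = C₀·f/(1−f) ≈ 11.081 × 0.3402/0.6598 ≈ 5.713 mcg/mL.
Trough 5.7 mcg/mL vs MEC 2 mcg/mL: adequate.

5.7 mcg/mL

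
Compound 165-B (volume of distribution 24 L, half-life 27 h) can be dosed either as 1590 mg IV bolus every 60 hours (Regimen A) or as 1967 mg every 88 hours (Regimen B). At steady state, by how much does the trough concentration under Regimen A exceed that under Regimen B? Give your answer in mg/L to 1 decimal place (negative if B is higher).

8.5 mg/L

Regimen A: f = (1/2)^(60/27) ≈ 0.2143; Cmin,ss = (1590/24)·f/(1−f) ≈ 18.070 mg/L.
Regimen B: f = (1/2)^(88/27) ≈ 0.1044; Cmin,ss = (1967/24)·f/(1−f) ≈ 9.554 mg/L.
Difference ≈ 18.070 − 9.554 ≈ 8.516 mg/L.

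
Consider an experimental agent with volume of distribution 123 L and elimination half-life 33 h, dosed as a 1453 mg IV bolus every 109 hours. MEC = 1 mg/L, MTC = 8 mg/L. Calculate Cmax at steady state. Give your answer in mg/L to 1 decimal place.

13.1 mg/L

Over one 109-h interval, 109/33 ≈ 3.303 half-lives elapse, leaving f ≈ 0.1013 of each dose.
Accumulation ratio R = 1/(1 − f) ≈ 1/0.8987 ≈ 1.1127.
Each bolus raises the concentration by D/Vd = 1453/123 ≈ 11.813 mg/L.
Steady-state peak Cmax,ss = C₀·R ≈ 11.813 × 1.1127 ≈ 13.144 mg/L.
Peak 13.1 mg/L vs MTC 8 mg/L: exceeds toxic threshold.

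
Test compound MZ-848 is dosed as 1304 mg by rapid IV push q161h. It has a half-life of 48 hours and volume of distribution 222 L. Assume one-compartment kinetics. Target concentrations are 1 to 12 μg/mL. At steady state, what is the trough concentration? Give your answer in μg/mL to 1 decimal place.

Over one 161-h interval, 161/48 ≈ 3.3542 half-lives elapse, leaving f ≈ 0.0978 of each dose.
Each bolus raises the concentration by D/Vd = 1304/222 ≈ 5.874 μg/mL.
Steady-state trough Cmin,ss = C₀·f/(1−f) ≈ 5.874 × 0.0978/0.9022 ≈ 0.637 μg/mL.
Trough 0.6 μg/mL vs MEC 1 μg/mL: subtherapeutic.

0.6 μg/mL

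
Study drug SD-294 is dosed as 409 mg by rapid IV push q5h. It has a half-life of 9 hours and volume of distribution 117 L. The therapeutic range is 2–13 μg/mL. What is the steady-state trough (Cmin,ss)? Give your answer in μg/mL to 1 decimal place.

7.4 μg/mL

τ/t½ = 5/9 ≈ 0.55556, so fraction remaining f = (1/2)^(5/9) ≈ 0.6804.
Accumulation ratio R = 1/(1 − f) ≈ 1/0.3196 ≈ 3.1289.
Each bolus raises the concentration by D/Vd = 409/117 ≈ 3.496 μg/mL.
Cmax,ss = C₀/(1 − f) ≈ 3.496/0.3196 ≈ 10.939 μg/mL.
Steady-state trough Cmin,ss = Cmax,ss·f ≈ 10.939 × 0.6804 ≈ 7.443 μg/mL.
Trough 7.4 μg/mL vs MEC 2 μg/mL: adequate.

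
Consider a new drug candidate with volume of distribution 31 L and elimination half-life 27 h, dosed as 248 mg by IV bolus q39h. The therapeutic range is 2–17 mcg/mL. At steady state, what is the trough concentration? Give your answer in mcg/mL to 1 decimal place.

4.6 mcg/mL

k = ln2/t½ = ln2/27 ≈ 0.025672 h⁻¹; fraction remaining f = e^(−kτ) = e^(−0.025672×39) ≈ 0.3674.
At steady state, accumulation factor R = 1/(1 − e^(−kτ)) ≈ 1.5808.
Each bolus raises the concentration by D/Vd = 248/31 ≈ 8.000 mcg/mL.
Steady-state peak Cmax,ss = C₀·R ≈ 8.000 × 1.5808 ≈ 12.646 mcg/mL.
One interval later, Cmin,ss = Cmax,ss·e^(−kτ) ≈ 12.646 × 0.3674 ≈ 4.646 mcg/mL.
Trough 4.6 mcg/mL vs MEC 2 mcg/mL: adequate.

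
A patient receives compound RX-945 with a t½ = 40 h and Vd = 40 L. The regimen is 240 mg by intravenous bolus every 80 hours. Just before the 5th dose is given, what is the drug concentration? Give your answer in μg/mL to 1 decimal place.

f = (1/2)^(τ/t½) = (1/2)^(80/40) ≈ 0.2500.
C₀ = D/Vd = 240/40 ≈ 6.000 μg/mL.
Before the 5th dose, 4 doses have been given. Superposition: Cmin = C₀·(f + f² + … + f^4).
≈ 6.000 × (0.2500 + 0.0625 + 0.0156 + 0.0039) ≈ 6.000 × 0.3320 ≈ 1.992 μg/mL.

2.0 μg/mL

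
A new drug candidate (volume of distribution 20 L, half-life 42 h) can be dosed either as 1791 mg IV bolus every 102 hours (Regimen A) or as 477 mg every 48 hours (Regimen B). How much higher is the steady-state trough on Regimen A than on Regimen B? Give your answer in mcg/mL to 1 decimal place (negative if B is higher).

Regimen A: f = (1/2)^(102/42) ≈ 0.1857; Cmin,ss = (1791/20)·f/(1−f) ≈ 20.422 mcg/mL.
Regimen B: f = (1/2)^(48/42) ≈ 0.4529; Cmin,ss = (477/20)·f/(1−f) ≈ 19.743 mcg/mL.
Difference ≈ 20.422 − 19.743 ≈ 0.679 mcg/mL.

0.7 mcg/mL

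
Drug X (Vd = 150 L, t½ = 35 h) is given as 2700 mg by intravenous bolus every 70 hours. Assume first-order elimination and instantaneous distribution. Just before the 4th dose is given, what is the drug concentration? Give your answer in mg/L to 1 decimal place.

5.9 mg/L

f = (1/2)^(τ/t½) = (1/2)^(70/35) ≈ 0.2500.
C₀ = D/Vd = 2700/150 ≈ 18.000 mg/L.
Before the 4th dose, 3 doses have been given. Superposition: Cmin = C₀·(f + f² + … + f^3).
≈ 18.000 × (0.2500 + 0.0625 + 0.0156) ≈ 18.000 × 0.3281 ≈ 5.906 mg/L.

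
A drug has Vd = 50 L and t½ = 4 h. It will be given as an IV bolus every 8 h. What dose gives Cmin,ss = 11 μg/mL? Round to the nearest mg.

1650 mg

τ/t½ = 8/4 ≈ 2, so f = (1/2)^(8/4) ≈ 0.250000.
Cmin,ss = (D/Vd)·f/(1−f), so D = Cmin,ss·Vd·(1−f)/f.
D = 11 × 50 × (1−f)/f ≈ 11 × 50 × 3.00000 ≈ 1650.00 mg.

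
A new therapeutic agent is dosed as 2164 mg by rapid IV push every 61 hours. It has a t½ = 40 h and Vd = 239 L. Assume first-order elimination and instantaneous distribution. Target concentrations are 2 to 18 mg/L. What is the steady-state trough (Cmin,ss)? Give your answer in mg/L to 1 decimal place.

4.8 mg/L

Over one 61-h interval, 61/40 ≈ 1.525 half-lives elapse, leaving f ≈ 0.3475 of each dose.
Each bolus raises the concentration by D/Vd = 2164/239 ≈ 9.054 mg/L.
Steady-state trough Cmin,ss = C₀·f/(1−f) ≈ 9.054 × 0.3475/0.6525 ≈ 4.822 mg/L.
Trough 4.8 mg/L vs MEC 2 mg/L: adequate.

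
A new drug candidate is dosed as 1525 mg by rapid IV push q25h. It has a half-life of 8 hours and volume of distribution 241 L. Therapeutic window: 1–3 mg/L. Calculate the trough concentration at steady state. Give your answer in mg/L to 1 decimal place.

τ/t½ = 25/8 ≈ 3.125, so fraction remaining f = (1/2)^(25/8) ≈ 0.1146.
At steady state, accumulation factor R = 1/(1 − e^(−kτ)) ≈ 1.1294.
Single-dose peak C₀ = D/Vd = 1525/241 ≈ 6.328 mg/L.
Steady-state peak Cmax,ss = C₀·R ≈ 6.328 × 1.1294 ≈ 7.147 mg/L.
Steady-state trough Cmin,ss = Cmax,ss·f ≈ 7.147 × 0.1146 ≈ 0.819 mg/L.
Trough 0.8 mg/L vs MEC 1 mg/L: subtherapeutic.

0.8 mg/L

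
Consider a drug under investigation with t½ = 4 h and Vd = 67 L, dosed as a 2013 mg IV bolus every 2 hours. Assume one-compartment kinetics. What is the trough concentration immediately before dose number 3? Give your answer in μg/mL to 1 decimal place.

f = (1/2)^(τ/t½) = (1/2)^(2/4) ≈ 0.7071.
C₀ = D/Vd = 2013/67 ≈ 30.045 μg/mL.
Before the 3rd dose, 2 doses have been given. Superposition: Cmin = C₀·(f + f²).
≈ 30.045 × (0.7071 + 0.5000) ≈ 30.045 × 1.2071 ≈ 36.267 μg/mL.

36.3 μg/mL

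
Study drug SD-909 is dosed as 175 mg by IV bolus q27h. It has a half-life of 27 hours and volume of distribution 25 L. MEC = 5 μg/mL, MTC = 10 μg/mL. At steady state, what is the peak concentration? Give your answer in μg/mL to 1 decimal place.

The dosing interval is 1 half-life, so f = 2^(−1) = 0.5.
At steady state, R = 1/(1 − 0.5) = 2/1.
Single-dose peak C₀ = D/Vd = 175/25 = 7 μg/mL.
Steady-state peak Cmax,ss = C₀·R = 7 × 2/1 ≈ 14.000 μg/mL.
Peak 14.0 μg/mL vs MTC 10 μg/mL: exceeds toxic threshold.

14.0 μg/mL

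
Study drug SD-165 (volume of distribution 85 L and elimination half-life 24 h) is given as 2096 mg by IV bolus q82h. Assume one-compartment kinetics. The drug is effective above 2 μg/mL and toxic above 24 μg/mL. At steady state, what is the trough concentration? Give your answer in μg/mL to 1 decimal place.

Over one 82-h interval, 82/24 ≈ 3.4167 half-lives elapse, leaving f ≈ 0.0936 of each dose.
Accumulation ratio R = 1/(1 − f) ≈ 1/0.9064 ≈ 1.1033.
Each bolus raises the concentration by D/Vd = 2096/85 ≈ 24.659 μg/mL.
Steady-state peak Cmax,ss = C₀·R ≈ 24.659 × 1.1033 ≈ 27.206 μg/mL.
One interval later, Cmin,ss = Cmax,ss·e^(−kτ) ≈ 27.206 × 0.0936 ≈ 2.546 μg/mL.
Trough 2.5 μg/mL vs MEC 2 μg/mL: adequate.

2.5 μg/mL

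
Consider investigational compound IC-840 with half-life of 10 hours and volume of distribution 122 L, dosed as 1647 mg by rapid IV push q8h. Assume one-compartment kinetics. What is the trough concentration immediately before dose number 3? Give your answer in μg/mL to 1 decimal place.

f = (1/2)^(τ/t½) = (1/2)^(8/10) ≈ 0.5743.
C₀ = D/Vd = 1647/122 ≈ 13.500 μg/mL.
Before the 3rd dose, 2 doses have been given. Superposition: Cmin = C₀·(f + f²).
≈ 13.500 × (0.5743 + 0.3298) ≈ 13.500 × 0.9041 ≈ 12.205 μg/mL.

12.2 μg/mL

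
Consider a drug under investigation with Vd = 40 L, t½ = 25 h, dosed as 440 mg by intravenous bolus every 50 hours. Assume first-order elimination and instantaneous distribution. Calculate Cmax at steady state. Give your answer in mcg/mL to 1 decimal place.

The dosing interval is 2 half-lives, so f = 2^(−2) = 0.25.
At steady state, R = 1/(1 − 0.25) = 4/3.
Single-dose peak C₀ = D/Vd = 440/40 = 11 mcg/mL.
Steady-state peak Cmax,ss = C₀·R = 11 × 4/3 ≈ 14.667 mcg/mL.

14.7 mcg/mL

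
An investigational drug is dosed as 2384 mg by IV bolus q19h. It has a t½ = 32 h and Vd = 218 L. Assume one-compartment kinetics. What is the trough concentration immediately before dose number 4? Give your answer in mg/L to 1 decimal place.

f = (1/2)^(τ/t½) = (1/2)^(19/32) ≈ 0.6626.
C₀ = D/Vd = 2384/218 ≈ 10.936 mg/L.
Before the 4th dose, 3 doses have been given. Superposition: Cmin = C₀·(f + f² + … + f^3).
≈ 10.936 × (0.6626 + 0.4390 + 0.2909) ≈ 10.936 × 1.3925 ≈ 15.228 mg/L.

15.2 mg/L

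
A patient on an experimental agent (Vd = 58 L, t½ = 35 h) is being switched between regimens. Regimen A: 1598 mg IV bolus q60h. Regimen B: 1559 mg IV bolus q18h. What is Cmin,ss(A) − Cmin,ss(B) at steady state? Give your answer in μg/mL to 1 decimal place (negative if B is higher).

Regimen A: f = (1/2)^(60/35) ≈ 0.3048; Cmin,ss = (1598/58)·f/(1−f) ≈ 12.080 μg/mL.
Regimen B: f = (1/2)^(18/35) ≈ 0.7001; Cmin,ss = (1559/58)·f/(1−f) ≈ 62.748 μg/mL.
Difference ≈ 12.080 − 62.748 ≈ -50.668 μg/mL.

-50.7 μg/mL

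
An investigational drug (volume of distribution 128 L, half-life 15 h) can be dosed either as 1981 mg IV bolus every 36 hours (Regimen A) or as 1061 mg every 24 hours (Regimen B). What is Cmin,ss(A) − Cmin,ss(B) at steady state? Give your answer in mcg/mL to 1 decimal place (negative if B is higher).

-0.5 mcg/mL

Regimen A: f = (1/2)^(36/15) ≈ 0.1895; Cmin,ss = (1981/128)·f/(1−f) ≈ 3.619 mcg/mL.
Regimen B: f = (1/2)^(24/15) ≈ 0.3299; Cmin,ss = (1061/128)·f/(1−f) ≈ 4.081 mcg/mL.
Difference ≈ 3.619 − 4.081 ≈ -0.462 mcg/mL.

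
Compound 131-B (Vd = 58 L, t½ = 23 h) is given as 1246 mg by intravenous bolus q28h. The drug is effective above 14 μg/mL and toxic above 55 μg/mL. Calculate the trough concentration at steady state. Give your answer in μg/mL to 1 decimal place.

16.2 μg/mL

k = ln2/t½ = ln2/23 ≈ 0.030137 h⁻¹; fraction remaining f = e^(−kτ) = e^(−0.030137×28) ≈ 0.4301.
At steady state, accumulation factor R = 1/(1 − e^(−kτ)) ≈ 1.7547.
Each bolus raises the concentration by D/Vd = 1246/58 ≈ 21.483 μg/mL.
Steady-state peak Cmax,ss = C₀·R ≈ 21.483 × 1.7547 ≈ 37.696 μg/mL.
One interval later, Cmin,ss = Cmax,ss·e^(−kτ) ≈ 37.696 × 0.4301 ≈ 16.213 μg/mL.
Trough 16.2 μg/mL vs MEC 14 μg/mL: adequate.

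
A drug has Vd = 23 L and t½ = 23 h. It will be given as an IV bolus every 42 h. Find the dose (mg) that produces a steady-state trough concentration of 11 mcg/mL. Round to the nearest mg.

644 mg

τ/t½ = 42/23 ≈ 1.8261, so f = (1/2)^(42/23) ≈ 0.282029.
Cmin,ss = (D/Vd)·f/(1−f), so D = Cmin,ss·Vd·(1−f)/f.
D = 11 × 23 × (1−f)/f ≈ 11 × 23 × 2.54573 ≈ 644.07 mg.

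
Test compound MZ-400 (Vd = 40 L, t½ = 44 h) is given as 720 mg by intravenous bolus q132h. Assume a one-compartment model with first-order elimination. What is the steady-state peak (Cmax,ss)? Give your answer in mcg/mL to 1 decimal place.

The dosing interval is 3 half-lives, so f = 2^(−3) = 0.125.
At steady state, R = 1/(1 − 0.125) = 8/7.
Single-dose peak C₀ = D/Vd = 720/40 = 18 mcg/mL.
Steady-state peak Cmax,ss = C₀·R = 18 × 8/7 ≈ 20.571 mcg/mL.

20.6 mcg/mL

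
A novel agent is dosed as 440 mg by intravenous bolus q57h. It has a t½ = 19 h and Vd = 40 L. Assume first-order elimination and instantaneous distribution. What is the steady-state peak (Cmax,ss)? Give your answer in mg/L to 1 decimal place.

The dosing interval is 3 half-lives, so f = 2^(−3) = 0.125.
Accumulation ratio R = 1/(1 − f) = 1/0.875 = 8/7.
Single-dose peak C₀ = D/Vd = 440/40 = 11 mg/L.
Steady-state peak Cmax,ss = C₀·R = 11 × 8/7 ≈ 12.571 mg/L.

12.6 mg/L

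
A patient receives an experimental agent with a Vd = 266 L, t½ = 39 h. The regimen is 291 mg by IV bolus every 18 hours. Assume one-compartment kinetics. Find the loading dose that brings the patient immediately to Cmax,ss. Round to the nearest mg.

1063 mg

f = (1/2)^(18/39) ≈ 0.726211; accumulation ratio R = 1/(1−f) ≈ 3.65245.
Loading dose to hit Cmax,ss on first dose: D_load = D_maint·R ≈ 291 × 3.65245 ≈ 1062.86 mg.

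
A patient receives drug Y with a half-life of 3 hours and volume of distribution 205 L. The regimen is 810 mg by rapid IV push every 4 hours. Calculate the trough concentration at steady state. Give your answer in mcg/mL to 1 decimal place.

τ/t½ = 4/3 ≈ 1.3333, so fraction remaining f = (1/2)^(4/3) ≈ 0.3969.
Accumulation ratio R = 1/(1 − f) ≈ 1/0.6031 ≈ 1.6581.
Each bolus raises the concentration by D/Vd = 810/205 ≈ 3.951 mcg/mL.
Cmax,ss = C₀/(1 − f) ≈ 3.951/0.6031 ≈ 6.551 mcg/mL.
One interval later, Cmin,ss = Cmax,ss·e^(−kτ) ≈ 6.551 × 0.3969 ≈ 2.600 mcg/mL.

2.6 mcg/mL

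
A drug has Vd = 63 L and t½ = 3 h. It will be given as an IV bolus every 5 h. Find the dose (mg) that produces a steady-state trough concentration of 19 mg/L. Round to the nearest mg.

τ/t½ = 5/3 ≈ 1.6667, so f = (1/2)^(5/3) ≈ 0.314980.
Cmin,ss = (D/Vd)·f/(1−f), so D = Cmin,ss·Vd·(1−f)/f.
D = 19 × 63 × (1−f)/f ≈ 19 × 63 × 2.17480 ≈ 2603.24 mg.

2603 mg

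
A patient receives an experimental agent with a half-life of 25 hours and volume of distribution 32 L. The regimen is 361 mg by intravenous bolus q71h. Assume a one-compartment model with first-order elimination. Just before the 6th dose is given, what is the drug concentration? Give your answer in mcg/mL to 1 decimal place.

f = (1/2)^(τ/t½) = (1/2)^(71/25) ≈ 0.1397.
C₀ = D/Vd = 361/32 ≈ 11.281 mcg/mL.
Before the 6th dose, 5 doses have been given. Superposition: Cmin = C₀·(f + f² + … + f^5).
≈ 11.281 × (0.1397 + 0.0195 + 0.0027 + 0.0004 + 0.0001) ≈ 11.281 × 0.1624 ≈ 1.832 mcg/mL.

1.8 mcg/mL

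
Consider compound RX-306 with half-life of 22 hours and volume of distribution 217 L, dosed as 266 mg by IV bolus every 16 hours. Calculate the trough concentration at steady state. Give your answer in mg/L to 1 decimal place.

1.9 mg/L

τ/t½ = 16/22 ≈ 0.72727, so fraction remaining f = (1/2)^(16/22) ≈ 0.6040.
Single-dose peak C₀ = D/Vd = 266/217 ≈ 1.226 mg/L.
Steady-state trough Cmin,ss = C₀·f/(1−f) ≈ 1.226 × 0.6040/0.3960 ≈ 1.870 mg/L.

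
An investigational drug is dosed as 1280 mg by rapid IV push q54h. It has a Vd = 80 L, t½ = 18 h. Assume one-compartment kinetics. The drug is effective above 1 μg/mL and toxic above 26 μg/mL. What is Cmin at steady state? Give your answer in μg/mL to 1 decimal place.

τ = 54 h = 3 half-lives, so f = (1/2)^3 = 0.125.
At steady state, R = 1/(1 − 0.125) = 8/7.
Single-dose peak C₀ = D/Vd = 1280/80 = 16 μg/mL.
Steady-state peak Cmax,ss = C₀·R = 16 × 8/7 ≈ 18.286 μg/mL.
Steady-state trough Cmin,ss = Cmax,ss·f ≈ 18.286 × 0.125 ≈ 2.286 μg/mL.
Trough 2.3 μg/mL vs MEC 1 μg/mL: adequate.

2.3 μg/mL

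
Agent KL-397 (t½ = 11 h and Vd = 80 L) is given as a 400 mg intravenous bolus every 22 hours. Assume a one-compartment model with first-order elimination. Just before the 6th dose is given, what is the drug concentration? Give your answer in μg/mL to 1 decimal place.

f = (1/2)^(τ/t½) = (1/2)^(22/11) ≈ 0.2500.
C₀ = D/Vd = 400/80 ≈ 5.000 μg/mL.
Before the 6th dose, 5 doses have been given. Superposition: Cmin = C₀·(f + f² + … + f^5).
≈ 5.000 × (0.2500 + 0.0625 + 0.0156 + 0.0039 + 0.0010) ≈ 5.000 × 0.3330 ≈ 1.665 μg/mL.

1.7 μg/mL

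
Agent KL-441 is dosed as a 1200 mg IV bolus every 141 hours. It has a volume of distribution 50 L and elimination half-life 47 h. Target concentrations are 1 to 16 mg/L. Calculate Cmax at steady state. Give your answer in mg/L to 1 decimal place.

27.4 mg/L

The dosing interval is 3 half-lives, so f = 2^(−3) = 0.125.
At steady state, R = 1/(1 − 0.125) = 8/7.
Single-dose peak C₀ = D/Vd = 1200/50 = 24 mg/L.
Steady-state peak Cmax,ss = C₀·R = 24 × 8/7 ≈ 27.429 mg/L.
Peak 27.4 mg/L vs MTC 16 mg/L: exceeds toxic threshold.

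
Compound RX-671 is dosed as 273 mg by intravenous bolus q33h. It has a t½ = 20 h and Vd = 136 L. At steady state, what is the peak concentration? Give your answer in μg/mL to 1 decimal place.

2.9 μg/mL

k = ln2/t½ = ln2/20 ≈ 0.034657 h⁻¹; fraction remaining f = e^(−kτ) = e^(−0.034657×33) ≈ 0.3186.
Accumulation ratio R = 1/(1 − f) ≈ 1/0.6814 ≈ 1.4676.
Single-dose peak C₀ = D/Vd = 273/136 ≈ 2.007 μg/mL.
Steady-state peak Cmax,ss = C₀·R ≈ 2.007 × 1.4676 ≈ 2.945 μg/mL.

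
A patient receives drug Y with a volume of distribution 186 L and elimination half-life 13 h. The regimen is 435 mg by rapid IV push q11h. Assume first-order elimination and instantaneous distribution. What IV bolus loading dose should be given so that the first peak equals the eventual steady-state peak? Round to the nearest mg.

980 mg

f = (1/2)^(11/13) ≈ 0.556266; accumulation ratio R = 1/(1−f) ≈ 2.25360.
Loading dose to hit Cmax,ss on first dose: D_load = D_maint·R ≈ 435 × 2.25360 ≈ 980.32 mg.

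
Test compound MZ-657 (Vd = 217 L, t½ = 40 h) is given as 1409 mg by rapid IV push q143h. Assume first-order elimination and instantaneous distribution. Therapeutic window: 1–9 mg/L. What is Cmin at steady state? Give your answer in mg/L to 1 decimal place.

k = ln2/t½ = ln2/40 ≈ 0.017329 h⁻¹; fraction remaining f = e^(−kτ) = e^(−0.017329×143) ≈ 0.0839.
At steady state, accumulation factor R = 1/(1 − e^(−kτ)) ≈ 1.0916.
Each bolus raises the concentration by D/Vd = 1409/217 ≈ 6.493 mg/L.
Steady-state peak Cmax,ss = C₀·R ≈ 6.493 × 1.0916 ≈ 7.088 mg/L.
One interval later, Cmin,ss = Cmax,ss·e^(−kτ) ≈ 7.088 × 0.0839 ≈ 0.595 mg/L.
Trough 0.6 mg/L vs MEC 1 mg/L: subtherapeutic.

0.6 mg/L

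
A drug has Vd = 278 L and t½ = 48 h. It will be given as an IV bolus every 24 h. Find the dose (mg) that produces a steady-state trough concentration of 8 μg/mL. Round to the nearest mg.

τ/t½ = 24/48 ≈ 0.5, so f = (1/2)^(24/48) ≈ 0.707107.
Cmin,ss = (D/Vd)·f/(1−f), so D = Cmin,ss·Vd·(1−f)/f.
D = 8 × 278 × (1−f)/f ≈ 8 × 278 × 0.41421 ≈ 921.20 mg.

921 mg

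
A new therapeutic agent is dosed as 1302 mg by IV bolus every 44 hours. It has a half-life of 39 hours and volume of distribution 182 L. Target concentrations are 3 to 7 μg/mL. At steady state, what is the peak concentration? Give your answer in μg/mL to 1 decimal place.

Over one 44-h interval, 44/39 ≈ 1.1282 half-lives elapse, leaving f ≈ 0.4575 of each dose.
At steady state, accumulation factor R = 1/(1 − e^(−kτ)) ≈ 1.8433.
Single-dose peak C₀ = D/Vd = 1302/182 ≈ 7.154 μg/mL.
Steady-state peak Cmax,ss = C₀·R ≈ 7.154 × 1.8433 ≈ 13.187 μg/mL.
Peak 13.2 μg/mL vs MTC 7 μg/mL: exceeds toxic threshold.

13.2 μg/mL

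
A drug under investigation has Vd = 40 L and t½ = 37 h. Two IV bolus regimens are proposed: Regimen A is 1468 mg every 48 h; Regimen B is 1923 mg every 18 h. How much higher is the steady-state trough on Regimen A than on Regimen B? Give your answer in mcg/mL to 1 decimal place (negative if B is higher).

-94.7 mcg/mL

Regimen A: f = (1/2)^(48/37) ≈ 0.4069; Cmin,ss = (1468/40)·f/(1−f) ≈ 25.178 mcg/mL.
Regimen B: f = (1/2)^(18/37) ≈ 0.7138; Cmin,ss = (1923/40)·f/(1−f) ≈ 119.902 mcg/mL.
Difference ≈ 25.178 − 119.902 ≈ -94.724 mcg/mL.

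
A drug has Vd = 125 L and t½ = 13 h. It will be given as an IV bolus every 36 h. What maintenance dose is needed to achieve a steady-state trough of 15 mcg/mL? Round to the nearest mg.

τ/t½ = 36/13 ≈ 2.7692, so f = (1/2)^(36/13) ≈ 0.146683.
Cmin,ss = (D/Vd)·f/(1−f), so D = Cmin,ss·Vd·(1−f)/f.
D = 15 × 125 × (1−f)/f ≈ 15 × 125 × 5.81742 ≈ 10907.66 mg.

10908 mg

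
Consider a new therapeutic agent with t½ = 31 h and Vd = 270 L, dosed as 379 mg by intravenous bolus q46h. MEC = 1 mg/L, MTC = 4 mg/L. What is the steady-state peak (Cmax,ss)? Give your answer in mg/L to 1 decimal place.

2.2 mg/L

k = ln2/t½ = ln2/31 ≈ 0.022360 h⁻¹; fraction remaining f = e^(−kτ) = e^(−0.022360×46) ≈ 0.3575.
At steady state, accumulation factor R = 1/(1 − e^(−kτ)) ≈ 1.5564.
Single-dose peak C₀ = D/Vd = 379/270 ≈ 1.404 mg/L.
Steady-state peak Cmax,ss = C₀·R ≈ 1.404 × 1.5564 ≈ 2.185 mg/L.
Peak 2.2 mg/L vs MTC 4 mg/L: below toxic threshold.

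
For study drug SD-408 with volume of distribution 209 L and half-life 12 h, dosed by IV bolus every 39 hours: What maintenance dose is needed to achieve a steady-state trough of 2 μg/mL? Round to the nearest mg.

3559 mg

τ/t½ = 39/12 ≈ 3.25, so f = (1/2)^(39/12) ≈ 0.105112.
Cmin,ss = (D/Vd)·f/(1−f), so D = Cmin,ss·Vd·(1−f)/f.
D = 2 × 209 × (1−f)/f ≈ 2 × 209 × 8.51366 ≈ 3558.71 mg.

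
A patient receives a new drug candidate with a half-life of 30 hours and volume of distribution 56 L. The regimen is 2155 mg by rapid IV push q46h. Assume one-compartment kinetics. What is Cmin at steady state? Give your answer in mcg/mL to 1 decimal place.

20.3 mcg/mL

Over one 46-h interval, 46/30 ≈ 1.5333 half-lives elapse, leaving f ≈ 0.3455 of each dose.
Accumulation ratio R = 1/(1 − f) ≈ 1/0.6545 ≈ 1.5279.
Single-dose peak C₀ = D/Vd = 2155/56 ≈ 38.482 mcg/mL.
Steady-state peak Cmax,ss = C₀·R ≈ 38.482 × 1.5279 ≈ 58.797 mcg/mL.
Steady-state trough Cmin,ss = Cmax,ss·f ≈ 58.797 × 0.3455 ≈ 20.314 mcg/mL.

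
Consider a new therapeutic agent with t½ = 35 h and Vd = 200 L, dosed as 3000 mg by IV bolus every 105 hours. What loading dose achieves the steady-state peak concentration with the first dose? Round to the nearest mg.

3429 mg

f = (1/2)^(105/35) ≈ 0.125000; accumulation ratio R = 1/(1−f) ≈ 1.14286.
Loading dose to hit Cmax,ss on first dose: D_load = D_maint·R ≈ 3000 × 1.14286 ≈ 3428.58 mg.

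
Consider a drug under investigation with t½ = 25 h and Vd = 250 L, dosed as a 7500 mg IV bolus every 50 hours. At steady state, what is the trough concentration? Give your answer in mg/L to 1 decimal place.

10.0 mg/L

τ = 50 h = 2 half-lives, so f = (1/2)^2 = 0.25.
At steady state, R = 1/(1 − 0.25) = 4/3.
Single-dose peak C₀ = D/Vd = 7500/250 = 30 mg/L.
Steady-state peak Cmax,ss = C₀·R = 30 × 4/3 ≈ 40.000 mg/L.
Steady-state trough Cmin,ss = Cmax,ss·f ≈ 40.000 × 0.25 ≈ 10.000 mg/L.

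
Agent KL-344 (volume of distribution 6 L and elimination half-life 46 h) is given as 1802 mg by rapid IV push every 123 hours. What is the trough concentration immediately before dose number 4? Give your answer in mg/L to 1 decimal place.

f = (1/2)^(τ/t½) = (1/2)^(123/46) ≈ 0.1567.
C₀ = D/Vd = 1802/6 ≈ 300.333 mg/L.
Before the 4th dose, 3 doses have been given. Superposition: Cmin = C₀·(f + f² + … + f^3).
≈ 300.333 × (0.1567 + 0.0246 + 0.0038) ≈ 300.333 × 0.1851 ≈ 55.592 mg/L.

55.6 mg/L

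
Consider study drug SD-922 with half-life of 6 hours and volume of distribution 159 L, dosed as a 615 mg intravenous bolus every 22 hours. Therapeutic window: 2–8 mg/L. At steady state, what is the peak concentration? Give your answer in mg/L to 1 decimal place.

k = ln2/t½ = ln2/6 ≈ 0.115525 h⁻¹; fraction remaining f = e^(−kτ) = e^(−0.115525×22) ≈ 0.0787.
At steady state, accumulation factor R = 1/(1 − e^(−kτ)) ≈ 1.0854.
Each bolus raises the concentration by D/Vd = 615/159 ≈ 3.868 mg/L.
Steady-state peak Cmax,ss = C₀·R ≈ 3.868 × 1.0854 ≈ 4.198 mg/L.
Peak 4.2 mg/L vs MTC 8 mg/L: below toxic threshold.

4.2 mg/L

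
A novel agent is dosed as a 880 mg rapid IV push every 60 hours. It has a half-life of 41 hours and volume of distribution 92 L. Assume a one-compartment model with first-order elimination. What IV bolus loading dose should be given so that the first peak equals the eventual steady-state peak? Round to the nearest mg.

f = (1/2)^(60/41) ≈ 0.362634; accumulation ratio R = 1/(1−f) ≈ 1.56896.
Loading dose to hit Cmax,ss on first dose: D_load = D_maint·R ≈ 880 × 1.56896 ≈ 1380.68 mg.

1381 mg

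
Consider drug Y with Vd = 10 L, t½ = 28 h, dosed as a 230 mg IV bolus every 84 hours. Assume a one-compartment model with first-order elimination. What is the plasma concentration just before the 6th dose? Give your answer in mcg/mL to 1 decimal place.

f = (1/2)^(τ/t½) = (1/2)^(84/28) ≈ 0.1250.
C₀ = D/Vd = 230/10 ≈ 23.000 mcg/mL.
Before the 6th dose, 5 doses have been given. Superposition: Cmin = C₀·(f + f² + … + f^5).
≈ 23.000 × (0.1250 + 0.0156 + 0.0020 + 0.0002 + 0.0000) ≈ 23.000 × 0.1428 ≈ 3.284 mcg/mL.

3.3 mcg/mL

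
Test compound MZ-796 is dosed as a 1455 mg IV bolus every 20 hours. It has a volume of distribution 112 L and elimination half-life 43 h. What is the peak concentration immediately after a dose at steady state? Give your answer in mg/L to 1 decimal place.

τ/t½ = 20/43 ≈ 0.46512, so fraction remaining f = (1/2)^(20/43) ≈ 0.7244.
At steady state, accumulation factor R = 1/(1 − e^(−kτ)) ≈ 3.6284.
Single-dose peak C₀ = D/Vd = 1455/112 ≈ 12.991 mg/L.
Steady-state peak Cmax,ss = C₀·R ≈ 12.991 × 3.6284 ≈ 47.137 mg/L.

47.1 mg/L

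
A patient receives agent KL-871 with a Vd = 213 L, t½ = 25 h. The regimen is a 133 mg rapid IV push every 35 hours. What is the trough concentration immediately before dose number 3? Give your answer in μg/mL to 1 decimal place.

0.3 μg/mL

f = (1/2)^(τ/t½) = (1/2)^(35/25) ≈ 0.3789.
C₀ = D/Vd = 133/213 ≈ 0.624 μg/mL.
Before the 3rd dose, 2 doses have been given. Superposition: Cmin = C₀·(f + f²).
≈ 0.624 × (0.3789 + 0.1436) ≈ 0.624 × 0.5225 ≈ 0.326 μg/mL.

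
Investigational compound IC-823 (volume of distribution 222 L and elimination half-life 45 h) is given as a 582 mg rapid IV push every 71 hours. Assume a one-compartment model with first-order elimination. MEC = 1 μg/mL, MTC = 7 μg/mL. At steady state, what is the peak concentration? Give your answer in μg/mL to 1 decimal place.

Over one 71-h interval, 71/45 ≈ 1.5778 half-lives elapse, leaving f ≈ 0.3350 of each dose.
Accumulation ratio R = 1/(1 − f) ≈ 1/0.6650 ≈ 1.5038.
Each bolus raises the concentration by D/Vd = 582/222 ≈ 2.622 μg/mL.
Steady-state peak Cmax,ss = C₀·R ≈ 2.622 × 1.5038 ≈ 3.943 μg/mL.
Peak 3.9 μg/mL vs MTC 7 μg/mL: below toxic threshold.

3.9 μg/mL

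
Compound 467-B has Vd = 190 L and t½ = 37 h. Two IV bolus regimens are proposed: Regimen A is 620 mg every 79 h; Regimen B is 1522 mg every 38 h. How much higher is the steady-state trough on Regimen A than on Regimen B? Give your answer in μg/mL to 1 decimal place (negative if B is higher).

-6.8 μg/mL

Regimen A: f = (1/2)^(79/37) ≈ 0.2276; Cmin,ss = (620/190)·f/(1−f) ≈ 0.962 μg/mL.
Regimen B: f = (1/2)^(38/37) ≈ 0.4907; Cmin,ss = (1522/190)·f/(1−f) ≈ 7.718 μg/mL.
Difference ≈ 0.962 − 7.718 ≈ -6.756 μg/mL.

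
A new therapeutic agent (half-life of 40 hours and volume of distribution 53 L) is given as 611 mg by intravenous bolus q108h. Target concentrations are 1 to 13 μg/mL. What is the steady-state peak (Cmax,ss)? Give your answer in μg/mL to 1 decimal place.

13.6 μg/mL

τ/t½ = 108/40 ≈ 2.7, so fraction remaining f = (1/2)^(108/40) ≈ 0.1539.
Accumulation ratio R = 1/(1 − f) ≈ 1/0.8461 ≈ 1.1819.
Each bolus raises the concentration by D/Vd = 611/53 ≈ 11.528 μg/mL.
Steady-state peak Cmax,ss = C₀·R ≈ 11.528 × 1.1819 ≈ 13.625 μg/mL.
Peak 13.6 μg/mL vs MTC 13 μg/mL: exceeds toxic threshold.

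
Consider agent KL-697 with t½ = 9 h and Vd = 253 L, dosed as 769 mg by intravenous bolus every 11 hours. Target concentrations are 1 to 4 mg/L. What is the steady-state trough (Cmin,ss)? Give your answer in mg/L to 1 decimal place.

k = ln2/t½ = ln2/9 ≈ 0.077016 h⁻¹; fraction remaining f = e^(−kτ) = e^(−0.077016×11) ≈ 0.4286.
Accumulation ratio R = 1/(1 − f) ≈ 1/0.5714 ≈ 1.7501.
Single-dose peak C₀ = D/Vd = 769/253 ≈ 3.040 mg/L.
Cmax,ss = C₀/(1 − f) ≈ 3.040/0.5714 ≈ 5.320 mg/L.
Steady-state trough Cmin,ss = Cmax,ss·f ≈ 5.320 × 0.4286 ≈ 2.280 mg/L.
Trough 2.3 mg/L vs MEC 1 mg/L: adequate.

2.3 mg/L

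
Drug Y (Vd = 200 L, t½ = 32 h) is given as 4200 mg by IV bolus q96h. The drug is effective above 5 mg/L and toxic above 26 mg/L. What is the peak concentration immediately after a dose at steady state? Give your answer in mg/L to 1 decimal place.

τ = 96 h = 3 half-lives, so f = (1/2)^3 = 0.125.
At steady state, R = 1/(1 − 0.125) = 8/7.
Single-dose peak C₀ = D/Vd = 4200/200 = 21 mg/L.
Steady-state peak Cmax,ss = C₀·R = 21 × 8/7 ≈ 24.000 mg/L.
Peak 24.0 mg/L vs MTC 26 mg/L: below toxic threshold.

24.0 mg/L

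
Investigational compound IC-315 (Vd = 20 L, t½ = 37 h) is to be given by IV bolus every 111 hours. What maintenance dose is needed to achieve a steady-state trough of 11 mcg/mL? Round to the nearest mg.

1540 mg

τ/t½ = 111/37 ≈ 3, so f = (1/2)^(111/37) ≈ 0.125000.
Cmin,ss = (D/Vd)·f/(1−f), so D = Cmin,ss·Vd·(1−f)/f.
D = 11 × 20 × (1−f)/f ≈ 11 × 20 × 7.00000 ≈ 1540.00 mg.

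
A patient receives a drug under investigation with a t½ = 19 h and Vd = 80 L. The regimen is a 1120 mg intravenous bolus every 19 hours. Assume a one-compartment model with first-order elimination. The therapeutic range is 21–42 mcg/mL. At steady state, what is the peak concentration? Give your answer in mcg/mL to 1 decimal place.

τ = 19 h = 1 half-life, so f = (1/2)^1 = 0.5.
At steady state, R = 1/(1 − 0.5) = 2/1.
Single-dose peak C₀ = D/Vd = 1120/80 = 14 mcg/mL.
Steady-state peak Cmax,ss = C₀·R = 14 × 2/1 ≈ 28.000 mcg/mL.
Peak 28.0 mcg/mL vs MTC 42 mcg/mL: below toxic threshold.

28.0 mcg/mL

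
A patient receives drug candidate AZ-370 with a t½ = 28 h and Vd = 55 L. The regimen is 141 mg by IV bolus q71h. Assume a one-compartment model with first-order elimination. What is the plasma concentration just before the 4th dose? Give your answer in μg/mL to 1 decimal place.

0.5 μg/mL

f = (1/2)^(τ/t½) = (1/2)^(71/28) ≈ 0.1725.
C₀ = D/Vd = 141/55 ≈ 2.564 μg/mL.
Before the 4th dose, 3 doses have been given. Superposition: Cmin = C₀·(f + f² + … + f^3).
≈ 2.564 × (0.1725 + 0.0298 + 0.0051) ≈ 2.564 × 0.2074 ≈ 0.532 μg/mL.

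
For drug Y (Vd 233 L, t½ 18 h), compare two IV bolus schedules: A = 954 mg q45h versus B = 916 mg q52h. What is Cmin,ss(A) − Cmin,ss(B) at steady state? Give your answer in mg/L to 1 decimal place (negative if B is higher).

0.3 mg/L

Regimen A: f = (1/2)^(45/18) ≈ 0.1768; Cmin,ss = (954/233)·f/(1−f) ≈ 0.879 mg/L.
Regimen B: f = (1/2)^(52/18) ≈ 0.1350; Cmin,ss = (916/233)·f/(1−f) ≈ 0.614 mg/L.
Difference ≈ 0.879 − 0.614 ≈ 0.265 mg/L.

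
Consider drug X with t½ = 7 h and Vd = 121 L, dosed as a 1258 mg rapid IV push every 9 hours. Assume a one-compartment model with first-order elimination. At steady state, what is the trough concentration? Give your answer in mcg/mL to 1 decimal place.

Over one 9-h interval, 9/7 ≈ 1.2857 half-lives elapse, leaving f ≈ 0.4102 of each dose.
Accumulation ratio R = 1/(1 − f) ≈ 1/0.5898 ≈ 1.6955.
Each bolus raises the concentration by D/Vd = 1258/121 ≈ 10.397 mcg/mL.
Steady-state peak Cmax,ss = C₀·R ≈ 10.397 × 1.6955 ≈ 17.628 mcg/mL.
Steady-state trough Cmin,ss = Cmax,ss·f ≈ 17.628 × 0.4102 ≈ 7.231 mcg/mL.

7.2 mcg/mL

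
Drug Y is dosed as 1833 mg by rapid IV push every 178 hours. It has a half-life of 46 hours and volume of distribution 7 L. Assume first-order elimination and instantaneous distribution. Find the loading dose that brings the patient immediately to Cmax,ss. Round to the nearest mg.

f = (1/2)^(178/46) ≈ 0.068414; accumulation ratio R = 1/(1−f) ≈ 1.07344.
Loading dose to hit Cmax,ss on first dose: D_load = D_maint·R ≈ 1833 × 1.07344 ≈ 1967.62 mg.

1968 mg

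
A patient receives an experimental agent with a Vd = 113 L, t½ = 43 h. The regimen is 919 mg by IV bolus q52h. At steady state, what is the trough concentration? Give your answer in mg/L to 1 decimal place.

k = ln2/t½ = ln2/43 ≈ 0.016120 h⁻¹; fraction remaining f = e^(−kτ) = e^(−0.016120×52) ≈ 0.4325.
Single-dose peak C₀ = D/Vd = 919/113 ≈ 8.133 mg/L.
Steady-state trough Cmin,ss = C₀·f/(1−f) ≈ 8.133 × 0.4325/0.5675 ≈ 6.198 mg/L.

6.2 mg/L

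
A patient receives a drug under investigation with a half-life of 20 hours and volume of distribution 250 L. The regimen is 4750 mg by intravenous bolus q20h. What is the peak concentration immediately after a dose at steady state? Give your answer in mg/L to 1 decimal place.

τ = 20 h = 1 half-life, so f = (1/2)^1 = 0.5.
Accumulation ratio R = 1/(1 − f) = 1/0.5 = 2/1.
Single-dose peak C₀ = D/Vd = 4750/250 = 19 mg/L.
Steady-state peak Cmax,ss = C₀·R = 19 × 2/1 ≈ 38.000 mg/L.

38.0 mg/L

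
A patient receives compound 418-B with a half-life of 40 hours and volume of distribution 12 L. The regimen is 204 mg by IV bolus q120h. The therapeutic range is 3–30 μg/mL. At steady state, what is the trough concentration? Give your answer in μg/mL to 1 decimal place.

The dosing interval is 3 half-lives, so f = 2^(−3) = 0.125.
At steady state, R = 1/(1 − 0.125) = 8/7.
Single-dose peak C₀ = D/Vd = 204/12 = 17 μg/mL.
Steady-state peak Cmax,ss = C₀·R = 17 × 8/7 ≈ 19.429 μg/mL.
Steady-state trough Cmin,ss = Cmax,ss·f ≈ 19.429 × 0.125 ≈ 2.429 μg/mL.
Trough 2.4 μg/mL vs MEC 3 μg/mL: subtherapeutic.

2.4 μg/mL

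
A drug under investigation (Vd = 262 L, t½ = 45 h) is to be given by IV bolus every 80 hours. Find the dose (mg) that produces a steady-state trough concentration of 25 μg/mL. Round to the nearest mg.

τ/t½ = 80/45 ≈ 1.7778, so f = (1/2)^(80/45) ≈ 0.291632.
Cmin,ss = (D/Vd)·f/(1−f), so D = Cmin,ss·Vd·(1−f)/f.
D = 25 × 262 × (1−f)/f ≈ 25 × 262 × 2.42898 ≈ 15909.82 mg.

15910 mg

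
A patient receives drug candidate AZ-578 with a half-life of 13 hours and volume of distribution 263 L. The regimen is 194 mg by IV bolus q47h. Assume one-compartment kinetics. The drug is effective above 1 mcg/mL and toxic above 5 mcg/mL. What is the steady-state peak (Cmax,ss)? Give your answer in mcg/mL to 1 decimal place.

Over one 47-h interval, 47/13 ≈ 3.6154 half-lives elapse, leaving f ≈ 0.0816 of each dose.
Accumulation ratio R = 1/(1 − f) ≈ 1/0.9184 ≈ 1.0889.
Single-dose peak C₀ = D/Vd = 194/263 ≈ 0.738 mcg/mL.
Steady-state peak Cmax,ss = C₀·R ≈ 0.738 × 1.0889 ≈ 0.804 mcg/mL.
Peak 0.8 mcg/mL vs MTC 5 mcg/mL: below toxic threshold.

0.8 mcg/mL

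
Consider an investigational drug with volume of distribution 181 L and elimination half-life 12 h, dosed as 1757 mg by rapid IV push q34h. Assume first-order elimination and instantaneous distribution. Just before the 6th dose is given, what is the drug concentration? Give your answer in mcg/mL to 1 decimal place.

1.6 mcg/mL

f = (1/2)^(τ/t½) = (1/2)^(34/12) ≈ 0.1403.
C₀ = D/Vd = 1757/181 ≈ 9.707 mcg/mL.
Before the 6th dose, 5 doses have been given. Superposition: Cmin = C₀·(f + f² + … + f^5).
≈ 9.707 × (0.1403 + 0.0197 + 0.0028 + 0.0004 + 0.0001) ≈ 9.707 × 0.1633 ≈ 1.585 mcg/mL.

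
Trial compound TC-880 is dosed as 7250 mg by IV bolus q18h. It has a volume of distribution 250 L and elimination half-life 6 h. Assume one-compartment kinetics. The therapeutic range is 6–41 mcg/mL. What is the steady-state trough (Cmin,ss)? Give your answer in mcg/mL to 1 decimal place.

4.1 mcg/mL

The dosing interval is 3 half-lives, so f = 2^(−3) = 0.125.
Accumulation ratio R = 1/(1 − f) = 1/0.875 = 8/7.
Single-dose peak C₀ = D/Vd = 7250/250 = 29 mcg/mL.
Steady-state peak Cmax,ss = C₀·R = 29 × 8/7 ≈ 33.143 mcg/mL.
Steady-state trough Cmin,ss = Cmax,ss·f ≈ 33.143 × 0.125 ≈ 4.143 mcg/mL.
Trough 4.1 mcg/mL vs MEC 6 mcg/mL: subtherapeutic.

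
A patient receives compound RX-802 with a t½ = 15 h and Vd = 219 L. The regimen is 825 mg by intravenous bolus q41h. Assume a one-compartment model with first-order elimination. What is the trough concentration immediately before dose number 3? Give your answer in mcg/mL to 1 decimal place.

0.7 mcg/mL

f = (1/2)^(τ/t½) = (1/2)^(41/15) ≈ 0.1504.
C₀ = D/Vd = 825/219 ≈ 3.767 mcg/mL.
Before the 3rd dose, 2 doses have been given. Superposition: Cmin = C₀·(f + f²).
≈ 3.767 × (0.1504 + 0.0226) ≈ 3.767 × 0.1730 ≈ 0.652 mcg/mL.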